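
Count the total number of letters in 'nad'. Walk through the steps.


Spell out 'nad' and number each letter: n(1), a(2), d(3). Total: 3 letters.

3


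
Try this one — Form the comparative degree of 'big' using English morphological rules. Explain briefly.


Apply comparative formation (double final consonant, add -er): 'big' -> 'bigger'.

bigger


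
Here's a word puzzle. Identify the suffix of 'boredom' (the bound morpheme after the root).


The word 'boredom' = 'bore' (root) + '-dom' (suffix). The suffix is '-dom'.

dom


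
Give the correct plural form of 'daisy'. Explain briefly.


Apply rule: Change -y to -ies (consonant + y). 'daisy' becomes 'daisies'.

daisies


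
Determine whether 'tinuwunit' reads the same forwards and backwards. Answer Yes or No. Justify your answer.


Forward: 'tinuwunit'
Reversed: 'tinuwunit'
They are identical.

Yes


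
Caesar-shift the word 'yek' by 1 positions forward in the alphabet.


Shift each letter by 1: y -> z, e -> f, k -> l. Result: 'zfl'.

zfl


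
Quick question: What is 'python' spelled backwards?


Reverse 'python' character by character: 'nohtyp'.

nohtyp


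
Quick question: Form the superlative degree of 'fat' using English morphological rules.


Apply superlative formation (double final consonant, add -est): 'fat' -> 'fattest'.

fattest


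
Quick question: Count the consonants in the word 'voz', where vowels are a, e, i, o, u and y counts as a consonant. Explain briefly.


Consonants in 'voz': v, z = 2 consonants.

2


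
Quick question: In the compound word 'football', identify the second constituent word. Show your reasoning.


Split 'football' into 'foot' + 'ball'. The second part is 'ball'.

ball


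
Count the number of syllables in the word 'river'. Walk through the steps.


Break 'river' into syllables: riv-er -> riv | er = 2 syllables

2 syllables


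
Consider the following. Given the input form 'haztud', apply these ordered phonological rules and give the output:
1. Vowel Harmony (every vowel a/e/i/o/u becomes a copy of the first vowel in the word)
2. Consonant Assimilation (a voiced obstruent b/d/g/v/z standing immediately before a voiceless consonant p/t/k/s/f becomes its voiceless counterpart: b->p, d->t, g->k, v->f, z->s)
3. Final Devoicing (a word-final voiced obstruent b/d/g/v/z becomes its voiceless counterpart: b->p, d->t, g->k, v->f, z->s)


Starting form: 'haztud'
Rule 1: Vowel Harmony: all vowels become 'a' (matching first vowel). 'haztud' -> 'haztad'
Rule 2: Consonant Assimilation: voiced obstruent before voiceless consonant becomes voiceless ('zt' -> 'st'). 'haztad' -> 'hastad'
Rule 3: Final Devoicing: word-final voiced obstruent 'd' becomes voiceless 't'. 'hastad' -> 'hastat'
Final form: 'hastat'

hastat


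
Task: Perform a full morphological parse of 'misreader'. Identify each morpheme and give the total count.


Step 1: Identify prefix: 'mis' (meaning: wrongly)
Step 2: Identify root: 'read'
Step 3: Identify suffix(es): 'er'
Decomposition: mis- (prefix: wrongly) + read (root) + -er (suffix: one who)
Total morphemes: 3

3 morphemes (mis- (prefix: wrongly) + read (root) + -er (suffix: one who))


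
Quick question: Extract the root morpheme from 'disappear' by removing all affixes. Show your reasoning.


Remove prefix 'dis' from 'disappear' to get root 'appear'.

appear


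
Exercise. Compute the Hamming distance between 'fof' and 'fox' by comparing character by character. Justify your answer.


Alignment:
Position 1: 'f' vs 'f' = match
Position 2: 'o' vs 'o' = match
Position 3: 'f' vs 'x' = DIFFER
Total differences: 1

1


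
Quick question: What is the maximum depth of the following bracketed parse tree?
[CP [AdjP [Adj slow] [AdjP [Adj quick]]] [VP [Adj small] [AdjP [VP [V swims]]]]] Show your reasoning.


Count bracket nesting levels:
'[' at pos 0: depth = 1
'[' at pos 4: depth = 2
'[' at pos 10: depth = 3
'[' at pos 21: depth = 3
'[' at pos 27: depth = 4
'[' at pos 41: depth = 2
'[' at pos 45: depth = 3
'[' at pos 57: depth = 3
'[' at pos 63: depth = 4
'[' at pos 67: depth = 5
Maximum depth reached: 5

5


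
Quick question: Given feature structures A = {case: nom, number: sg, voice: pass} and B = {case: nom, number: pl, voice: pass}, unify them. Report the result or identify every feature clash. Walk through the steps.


Compare features:
case: A=nom vs B=nom -> unified: nom
number: A=sg vs B=pl -> CLASH
voice: A=pass vs B=pass -> unified: pass
Clash detected on feature 'number' (sg vs pl); unification fails.

CLASH on 'number' (sg vs pl)


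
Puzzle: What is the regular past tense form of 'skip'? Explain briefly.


Apply rule: Double final consonant and add -ed. 'skip' becomes 'skipped'.

skipped


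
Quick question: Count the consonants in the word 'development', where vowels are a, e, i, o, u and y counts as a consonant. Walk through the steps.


Consonants in 'development': d, v, l, p, m, n, t = 7 consonants.

7


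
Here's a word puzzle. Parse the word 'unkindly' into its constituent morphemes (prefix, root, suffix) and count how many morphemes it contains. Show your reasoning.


Step 1: Identify prefix: 'un' (meaning: not/reverse)
Step 2: Identify root: 'kind'
Step 3: Identify suffix(es): 'ly'
Decomposition: un- (prefix: not/reverse) + kind (root) + -ly (suffix: in manner of)
Total morphemes: 3

3 morphemes (un- (prefix: not/reverse) + kind (root) + -ly (suffix: in manner of))


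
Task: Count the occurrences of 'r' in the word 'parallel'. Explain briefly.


Letter 'r' in 'parallel': found at position(s) 3 = 1 occurrence(s).

1


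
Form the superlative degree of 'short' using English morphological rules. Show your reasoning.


Apply superlative formation (add -est): 'short' -> 'shortest'.

shortest


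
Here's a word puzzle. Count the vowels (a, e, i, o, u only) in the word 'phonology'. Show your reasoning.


Vowels in 'phonology': o, o, o = 3 vowels.

3


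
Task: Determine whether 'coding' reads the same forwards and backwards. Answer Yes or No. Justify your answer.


Forward: 'coding'
Reversed: 'gnidoc'
They differ.

No


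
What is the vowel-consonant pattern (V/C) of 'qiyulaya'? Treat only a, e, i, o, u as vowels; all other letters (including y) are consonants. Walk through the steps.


Letter mapping: q = C, i = V, y = C, u = V, l = C, a = V, y = C, a = V.

CVCVCVCV


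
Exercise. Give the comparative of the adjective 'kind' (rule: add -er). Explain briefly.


Apply comparative formation (add -er): 'kind' -> 'kinder'.

kinder


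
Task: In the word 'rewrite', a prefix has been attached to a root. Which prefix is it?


The word 'rewrite' = 're' (prefix) + 'write' (root). The prefix is 're'.

re


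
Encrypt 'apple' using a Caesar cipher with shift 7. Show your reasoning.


Shift each letter by 7: a -> h, p -> w, p -> w, l -> s, e -> l. Result: 'hwwsl'.

hwwsl


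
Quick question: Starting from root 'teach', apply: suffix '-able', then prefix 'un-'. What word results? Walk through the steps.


Step 1: Add suffix '-able' to 'teach' = 'teachable'
Step 2: Add prefix 'un-' to 'teachable' = 'unteachable'

unteachable


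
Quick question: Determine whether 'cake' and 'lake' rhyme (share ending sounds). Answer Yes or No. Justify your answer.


Rime (stressed vowel + following sounds) of 'cake': -ake = /eɪk/
Rime of 'lake': -ake = /eɪk/
/eɪk/ and /eɪk/ are the same ending sound, so the words rhyme.

Yes


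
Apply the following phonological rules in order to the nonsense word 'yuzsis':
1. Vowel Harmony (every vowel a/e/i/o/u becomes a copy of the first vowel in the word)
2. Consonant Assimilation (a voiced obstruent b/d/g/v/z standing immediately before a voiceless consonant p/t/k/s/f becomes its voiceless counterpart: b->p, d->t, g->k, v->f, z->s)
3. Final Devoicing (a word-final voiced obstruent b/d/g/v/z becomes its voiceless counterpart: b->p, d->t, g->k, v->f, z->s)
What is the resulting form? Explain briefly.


Starting form: 'yuzsis'
Rule 1: Vowel Harmony: all vowels become 'u' (matching first vowel). 'yuzsis' -> 'yuzsus'
Rule 2: Consonant Assimilation: voiced obstruent before voiceless consonant becomes voiceless ('zs' -> 'ss'). 'yuzsus' -> 'yussus'
Rule 3: Final Devoicing: final consonant 's' is not one of the voiced obstruents b/d/g/v/z. No change.
Final form: 'yussus'

yussus


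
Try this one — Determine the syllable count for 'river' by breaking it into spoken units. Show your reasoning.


Break 'river' into syllables: riv-er -> riv | er = 2 syllables

2 syllables


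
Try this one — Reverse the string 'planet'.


Reverse 'planet' character by character: 'tenalp'.

tenalp


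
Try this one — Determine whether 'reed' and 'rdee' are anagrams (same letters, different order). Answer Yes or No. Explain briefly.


Sorted letters of 'reed': 'deer'
Sorted letters of 'rdee': 'deer'
They match.

Yes


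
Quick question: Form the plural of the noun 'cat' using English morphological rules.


Apply rule: Add -s. 'cat' becomes 'cats'.

cats


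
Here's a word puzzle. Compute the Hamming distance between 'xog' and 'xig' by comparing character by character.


Alignment:
Position 1: 'x' vs 'x' = match
Position 2: 'o' vs 'i' = DIFFER
Position 3: 'g' vs 'g' = match
Total differences: 1

1


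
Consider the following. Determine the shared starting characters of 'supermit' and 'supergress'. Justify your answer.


Compare from the start: 5 characters match: 'super'. Mismatch at position 6: 'm' vs 'g'.

super


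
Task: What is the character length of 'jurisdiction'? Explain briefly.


Spell out 'jurisdiction' and number each letter: j(1), u(2), r(3), i(4), s(5), d(6), i(7), c(8), t(9), i(10), o(11), n(12). Total: 12 letters.

12


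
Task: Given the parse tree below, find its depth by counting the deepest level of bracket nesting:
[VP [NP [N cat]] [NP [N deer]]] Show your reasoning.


Count bracket nesting levels:
'[' at pos 0: depth = 1
'[' at pos 4: depth = 2
'[' at pos 8: depth = 3
'[' at pos 17: depth = 2
'[' at pos 21: depth = 3
Maximum depth reached: 3

3


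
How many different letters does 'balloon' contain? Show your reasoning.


Unique letters in 'balloon': {a, b, l, n, o} = 5 distinct letters.

5


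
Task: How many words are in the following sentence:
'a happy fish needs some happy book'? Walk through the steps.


Split into words: a | happy | fish | needs | some | happy | book = 7 words.

7


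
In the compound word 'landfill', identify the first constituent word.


Split 'landfill' into 'land' + 'fill'. The first part is 'land'.

land


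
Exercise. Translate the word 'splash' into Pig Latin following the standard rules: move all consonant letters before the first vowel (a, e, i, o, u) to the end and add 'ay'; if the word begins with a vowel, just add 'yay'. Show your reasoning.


'splash': move consonant cluster 'spl' to end and add 'ay': 'ashsplay'.

ashsplay


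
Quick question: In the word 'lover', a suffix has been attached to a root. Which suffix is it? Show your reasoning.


The word 'lover' = 'love' (root) + '-er' (suffix). The suffix is '-er'.

er


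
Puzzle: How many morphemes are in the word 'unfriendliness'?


Decomposition: un- (prefix) + friend (root) + -ly (suffix) + -ness (suffix) = 4 morpheme(s)

4 morphemes


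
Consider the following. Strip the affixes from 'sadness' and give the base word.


Remove suffix '-ness' from 'sadness' to get root 'sad'.

sad


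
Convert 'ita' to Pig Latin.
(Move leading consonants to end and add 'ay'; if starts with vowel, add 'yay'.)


'ita' starts with a vowel, so add 'yay': 'itayay'.

itayay


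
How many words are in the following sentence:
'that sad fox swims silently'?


Split into words: that | sad | fox | swims | silently = 5 words.

5


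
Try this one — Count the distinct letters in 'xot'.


Unique letters in 'xot': {o, t, x} = 3 distinct letters.

3


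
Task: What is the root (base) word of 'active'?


Remove suffix '-ive' from 'active' to get root 'act'.

act


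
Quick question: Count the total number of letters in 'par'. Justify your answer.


Spell out 'par' and number each letter: p(1), a(2), r(3). Total: 3 letters.

3


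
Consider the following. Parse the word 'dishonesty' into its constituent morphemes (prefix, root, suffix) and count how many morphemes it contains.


Step 1: Identify prefix: 'dis' (meaning: not/apart)
Step 2: Identify root: 'honest'
Step 3: Identify suffix(es): 'y'
Decomposition: dis- (prefix: not/apart) + honest (root) + -y (suffix: quality)
Total morphemes: 3

3 morphemes (dis- (prefix: not/apart) + honest (root) + -y (suffix: quality))


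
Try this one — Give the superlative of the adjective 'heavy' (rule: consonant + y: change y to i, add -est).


Apply superlative formation (consonant + y: change y to i, add -est): 'heavy' -> 'heaviest'.

heaviest


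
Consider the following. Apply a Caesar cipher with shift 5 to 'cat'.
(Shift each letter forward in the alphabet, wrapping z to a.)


Shift each letter by 5: c -> h, a -> f, t -> y. Result: 'hfy'.

hfy


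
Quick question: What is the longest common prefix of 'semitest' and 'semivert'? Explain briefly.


Compare from the start: 4 characters match: 'semi'. Mismatch at position 5: 't' vs 'v'.

semi


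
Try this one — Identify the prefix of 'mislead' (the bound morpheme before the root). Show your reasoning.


The word 'mislead' = 'mis' (prefix) + 'lead' (root). The prefix is 'mis'.

mis


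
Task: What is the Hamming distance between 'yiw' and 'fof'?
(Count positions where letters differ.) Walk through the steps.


Alignment:
Position 1: 'y' vs 'f' = DIFFER
Position 2: 'i' vs 'o' = DIFFER
Position 3: 'w' vs 'f' = DIFFER
Total differences: 3

3


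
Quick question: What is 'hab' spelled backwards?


Reverse 'hab' character by character: 'bah'.

bah


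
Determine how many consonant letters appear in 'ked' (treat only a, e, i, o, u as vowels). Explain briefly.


Consonants in 'ked': k, d = 2 consonants.

2


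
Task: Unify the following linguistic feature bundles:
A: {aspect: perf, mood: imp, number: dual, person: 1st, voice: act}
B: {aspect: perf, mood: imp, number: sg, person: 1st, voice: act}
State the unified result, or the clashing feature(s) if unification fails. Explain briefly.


Compare features:
aspect: A=perf vs B=perf -> unified: perf
mood: A=imp vs B=imp -> unified: imp
number: A=dual vs B=sg -> CLASH
person: A=1st vs B=1st -> unified: 1st
voice: A=act vs B=act -> unified: act
Clash detected on feature 'number' (dual vs sg); unification fails.

CLASH on 'number' (dual vs sg)


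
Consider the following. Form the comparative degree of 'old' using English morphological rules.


Apply comparative formation (add -er): 'old' -> 'older'.

older


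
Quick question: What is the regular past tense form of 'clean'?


Apply rule: Add -ed. 'clean' becomes 'cleaned'.

cleaned


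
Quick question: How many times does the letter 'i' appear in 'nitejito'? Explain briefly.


Letter 'i' in 'nitejito': found at position(s) 2, 6 = 2 occurrence(s).

2


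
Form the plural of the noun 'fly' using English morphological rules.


Apply rule: Change -y to -ies (consonant + y). 'fly' becomes 'flies'.

flies


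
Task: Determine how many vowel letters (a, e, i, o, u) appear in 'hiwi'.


Vowels in 'hiwi': i, i = 2 vowels.

2


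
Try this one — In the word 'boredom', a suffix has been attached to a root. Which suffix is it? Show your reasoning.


The word 'boredom' = 'bore' (root) + '-dom' (suffix). The suffix is '-dom'.

dom


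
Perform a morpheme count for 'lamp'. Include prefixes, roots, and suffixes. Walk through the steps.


Decomposition: lamp (free morpheme) = 1 morpheme(s)

1 morphemes


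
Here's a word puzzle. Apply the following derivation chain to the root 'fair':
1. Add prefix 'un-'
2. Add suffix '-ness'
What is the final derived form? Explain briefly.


Step 1: Add prefix 'un-' to 'fair' = 'unfair'
Step 2: Add suffix '-ness' to 'unfair' = 'unfairness'

unfairness


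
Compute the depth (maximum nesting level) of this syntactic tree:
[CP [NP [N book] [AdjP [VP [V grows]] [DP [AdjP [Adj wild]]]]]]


Count bracket nesting levels:
'[' at pos 0: depth = 1
'[' at pos 4: depth = 2
'[' at pos 8: depth = 3
'[' at pos 17: depth = 3
'[' at pos 23: depth = 4
'[' at pos 27: depth = 5
'[' at pos 38: depth = 4
'[' at pos 42: depth = 5
'[' at pos 48: depth = 6
Maximum depth reached: 6

6


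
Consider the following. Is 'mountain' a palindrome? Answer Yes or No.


Forward: 'mountain'
Reversed: 'niatnuom'
They differ.

No


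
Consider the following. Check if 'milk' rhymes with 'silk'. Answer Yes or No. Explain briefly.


Rime (stressed vowel + following sounds) of 'milk': -ilk = /ɪlk/
Rime of 'silk': -ilk = /ɪlk/
/ɪlk/ and /ɪlk/ are the same ending sound, so the words rhyme.

Yes


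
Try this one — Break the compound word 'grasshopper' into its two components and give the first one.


Split 'grasshopper' into 'grass' + 'hopper'. The first part is 'grass'.

grass


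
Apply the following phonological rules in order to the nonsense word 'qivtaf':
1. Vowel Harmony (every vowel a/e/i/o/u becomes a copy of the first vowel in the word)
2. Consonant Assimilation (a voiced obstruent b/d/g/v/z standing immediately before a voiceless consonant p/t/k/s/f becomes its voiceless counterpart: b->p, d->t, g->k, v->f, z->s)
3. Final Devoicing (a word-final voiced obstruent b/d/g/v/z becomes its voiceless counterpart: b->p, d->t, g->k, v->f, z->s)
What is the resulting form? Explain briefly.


Starting form: 'qivtaf'
Rule 1: Vowel Harmony: all vowels become 'i' (matching first vowel). 'qivtaf' -> 'qivtif'
Rule 2: Consonant Assimilation: voiced obstruent before voiceless consonant becomes voiceless ('vt' -> 'ft'). 'qivtif' -> 'qiftif'
Rule 3: Final Devoicing: final consonant 'f' is not one of the voiced obstruents b/d/g/v/z. No change.
Final form: 'qiftif'

qiftif


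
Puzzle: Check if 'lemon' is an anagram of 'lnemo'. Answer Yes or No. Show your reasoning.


Sorted letters of 'lemon': 'elmno'
Sorted letters of 'lnemo': 'elmno'
They match.

Yes


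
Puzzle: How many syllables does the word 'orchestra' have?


Break 'orchestra' into syllables: or-ches-tra -> or | ches | tra = 3 syllables

3 syllables


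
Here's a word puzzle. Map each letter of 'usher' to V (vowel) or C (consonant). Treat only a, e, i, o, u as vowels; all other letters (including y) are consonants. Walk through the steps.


Letter mapping: u = V, s = C, h = C, e = V, r = C.

VCCVC


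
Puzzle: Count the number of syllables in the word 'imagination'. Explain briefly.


Break 'imagination' into syllables: i-mag-i-na-tion -> i | mag | i | na | tion = 5 syllables

5 syllables


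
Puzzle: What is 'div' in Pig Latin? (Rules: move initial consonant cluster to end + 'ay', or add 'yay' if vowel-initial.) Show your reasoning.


'div': move consonant cluster 'd' to end and add 'ay': 'ivday'.

ivday


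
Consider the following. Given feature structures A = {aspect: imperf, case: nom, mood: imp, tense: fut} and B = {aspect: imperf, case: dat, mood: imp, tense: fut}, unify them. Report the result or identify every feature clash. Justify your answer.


Compare features:
aspect: A=imperf vs B=imperf -> unified: imperf
case: A=nom vs B=dat -> CLASH
mood: A=imp vs B=imp -> unified: imp
tense: A=fut vs B=fut -> unified: fut
Clash detected on feature 'case' (nom vs dat); unification fails.

CLASH on 'case' (nom vs dat)


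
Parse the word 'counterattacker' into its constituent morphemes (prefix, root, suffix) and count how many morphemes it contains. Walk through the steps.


Step 1: Identify prefix: 'counter' (meaning: against)
Step 2: Identify root: 'attack'
Step 3: Identify suffix(es): 'er'
Decomposition: counter- (prefix: against) + attack (root) + -er (suffix: one who)
Total morphemes: 3

3 morphemes (counter- (prefix: against) + attack (root) + -er (suffix: one who))


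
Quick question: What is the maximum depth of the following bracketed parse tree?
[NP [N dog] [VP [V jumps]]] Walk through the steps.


Count bracket nesting levels:
'[' at pos 0: depth = 1
'[' at pos 4: depth = 2
'[' at pos 12: depth = 2
'[' at pos 16: depth = 3
Maximum depth reached: 3

3


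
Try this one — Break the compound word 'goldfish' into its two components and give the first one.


Split 'goldfish' into 'gold' + 'fish'. The first part is 'gold'.

gold


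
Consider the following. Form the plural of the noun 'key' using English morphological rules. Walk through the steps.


Apply rule: Add -s. 'key' becomes 'keys'.

keys


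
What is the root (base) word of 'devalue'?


Remove prefix 'de' from 'devalue' to get root 'value'.

value


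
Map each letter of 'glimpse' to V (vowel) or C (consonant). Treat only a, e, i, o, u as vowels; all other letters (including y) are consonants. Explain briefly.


Letter mapping: g = C, l = C, i = V, m = C, p = C, s = C, e = V.

CCVCCCV


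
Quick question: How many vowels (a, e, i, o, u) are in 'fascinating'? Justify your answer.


Vowels in 'fascinating': a, i, a, i = 4 vowels.

4


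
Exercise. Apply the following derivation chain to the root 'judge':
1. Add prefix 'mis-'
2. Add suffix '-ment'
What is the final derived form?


Step 1: Add prefix 'mis-' to 'judge' = 'misjudge'
Step 2: Add suffix '-ment' to 'misjudge' = 'misjudgment'

misjudgment


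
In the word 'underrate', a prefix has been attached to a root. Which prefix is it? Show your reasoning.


The word 'underrate' = 'under' (prefix) + 'rate' (root). The prefix is 'under'.

under


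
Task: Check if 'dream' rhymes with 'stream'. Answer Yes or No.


Rime (stressed vowel + following sounds) of 'dream': -eam = /iːm/
Rime of 'stream': -eam = /iːm/
/iːm/ and /iːm/ are the same ending sound, so the words rhyme.

Yes


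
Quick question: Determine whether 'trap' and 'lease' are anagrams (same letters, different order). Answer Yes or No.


Sorted letters of 'trap': 'aprt'
Sorted letters of 'lease': 'aeels'
They do not match.

No


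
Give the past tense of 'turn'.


Apply rule: Add -ed. 'turn' becomes 'turned'.

turned


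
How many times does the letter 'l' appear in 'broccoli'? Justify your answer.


Letter 'l' in 'broccoli': found at position(s) 7 = 1 occurrence(s).

1


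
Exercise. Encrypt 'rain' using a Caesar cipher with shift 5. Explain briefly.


Shift each letter by 5: r -> w, a -> f, i -> n, n -> s. Result: 'wfns'.

wfns


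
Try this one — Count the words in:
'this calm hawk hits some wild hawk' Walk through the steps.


Split into words: this | calm | hawk | hits | some | wild | hawk = 7 words.

7


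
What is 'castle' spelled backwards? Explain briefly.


Reverse 'castle' character by character: 'eltsac'.

eltsac


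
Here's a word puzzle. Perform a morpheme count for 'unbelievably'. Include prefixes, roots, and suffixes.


Decomposition: un- (prefix) + believe (root) + -able (suffix) + -ly (suffix) = 4 morpheme(s)

4 morphemes


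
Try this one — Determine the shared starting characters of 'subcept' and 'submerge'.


Compare from the start: 3 characters match: 'sub'. Mismatch at position 4: 'c' vs 'm'.

sub


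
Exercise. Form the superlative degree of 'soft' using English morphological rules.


Apply superlative formation (add -est): 'soft' -> 'softest'.

softest


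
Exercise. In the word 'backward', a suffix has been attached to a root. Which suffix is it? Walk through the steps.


The word 'backward' = 'back' (root) + '-ward' (suffix). The suffix is '-ward'.

ward


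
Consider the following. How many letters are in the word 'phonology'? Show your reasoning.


Spell out 'phonology' and number each letter: p(1), h(2), o(3), n(4), o(5), l(6), o(7), g(8), y(9). Total: 9 letters.

9


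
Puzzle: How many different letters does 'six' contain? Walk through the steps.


Unique letters in 'six': {i, s, x} = 3 distinct letters.

3


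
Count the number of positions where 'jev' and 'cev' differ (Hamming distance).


Alignment:
Position 1: 'j' vs 'c' = DIFFER
Position 2: 'e' vs 'e' = match
Position 3: 'v' vs 'v' = match
Total differences: 1

1


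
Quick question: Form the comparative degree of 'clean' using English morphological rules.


Apply comparative formation (add -er): 'clean' -> 'cleaner'.

cleaner


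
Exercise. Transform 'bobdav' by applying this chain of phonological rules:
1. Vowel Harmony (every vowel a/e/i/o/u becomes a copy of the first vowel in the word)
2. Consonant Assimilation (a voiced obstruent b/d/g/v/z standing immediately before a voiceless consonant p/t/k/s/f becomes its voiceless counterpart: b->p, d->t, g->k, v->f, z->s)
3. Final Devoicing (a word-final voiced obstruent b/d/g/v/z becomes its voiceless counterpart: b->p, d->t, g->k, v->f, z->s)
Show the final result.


Starting form: 'bobdav'
Rule 1: Vowel Harmony: all vowels become 'o' (matching first vowel). 'bobdav' -> 'bobdov'
Rule 2: Consonant Assimilation: no voiced obstruent (b/d/g/v/z) stands immediately before a voiceless consonant (p/t/k/s/f). No change.
Rule 3: Final Devoicing: word-final voiced obstruent 'v' becomes voiceless 'f'. 'bobdov' -> 'bobdof'
Final form: 'bobdof'

bobdof


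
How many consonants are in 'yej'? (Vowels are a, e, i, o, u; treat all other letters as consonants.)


Consonants in 'yej': y, j = 2 consonants.

2


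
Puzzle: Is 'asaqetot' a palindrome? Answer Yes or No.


Forward: 'asaqetot'
Reversed: 'toteqasa'
They differ.

No


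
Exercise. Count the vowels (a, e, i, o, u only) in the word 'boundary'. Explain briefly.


Vowels in 'boundary': o, u, a = 3 vowels.

3


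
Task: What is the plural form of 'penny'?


Apply rule: Change -y to -ies (consonant + y). 'penny' becomes 'pennies'.

pennies


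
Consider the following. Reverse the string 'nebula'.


Reverse 'nebula' character by character: 'aluben'.

aluben


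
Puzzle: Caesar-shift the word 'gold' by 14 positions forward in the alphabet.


Shift each letter by 14: g -> u, o -> c, l -> z, d -> r. Result: 'uczr'.

uczr


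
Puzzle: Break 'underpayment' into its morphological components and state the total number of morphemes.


Step 1: Identify prefix: 'under' (meaning: beneath/insufficient)
Step 2: Identify root: 'pay'
Step 3: Identify suffix(es): 'ment'
Decomposition: under- (prefix: beneath/insufficient) + pay (root) + -ment (suffix: action/result)
Total morphemes: 3

3 morphemes (under- (prefix: beneath/insufficient) + pay (root) + -ment (suffix: action/result))


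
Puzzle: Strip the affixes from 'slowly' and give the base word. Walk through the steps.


Remove suffix '-ly' from 'slowly' to get root 'slow'.

slow


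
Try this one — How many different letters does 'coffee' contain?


Unique letters in 'coffee': {c, e, f, o} = 4 distinct letters.

4


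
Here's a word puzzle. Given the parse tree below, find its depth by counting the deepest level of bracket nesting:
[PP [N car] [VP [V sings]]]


Count bracket nesting levels:
'[' at pos 0: depth = 1
'[' at pos 4: depth = 2
'[' at pos 12: depth = 2
'[' at pos 16: depth = 3
Maximum depth reached: 3

3


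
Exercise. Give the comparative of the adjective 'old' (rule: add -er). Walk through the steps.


Apply comparative formation (add -er): 'old' -> 'older'.

older


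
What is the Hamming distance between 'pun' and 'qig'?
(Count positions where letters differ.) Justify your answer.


Alignment:
Position 1: 'p' vs 'q' = DIFFER
Position 2: 'u' vs 'i' = DIFFER
Position 3: 'n' vs 'g' = DIFFER
Total differences: 3

3


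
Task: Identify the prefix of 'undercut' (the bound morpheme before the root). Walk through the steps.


The word 'undercut' = 'under' (prefix) + 'cut' (root). The prefix is 'under'.

under


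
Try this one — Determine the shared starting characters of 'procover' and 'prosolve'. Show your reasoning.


Compare from the start: 3 characters match: 'pro'. Mismatch at position 4: 'c' vs 's'.

pro


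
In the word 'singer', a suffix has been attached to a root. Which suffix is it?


The word 'singer' = 'sing' (root) + '-er' (suffix). The suffix is '-er'.

er


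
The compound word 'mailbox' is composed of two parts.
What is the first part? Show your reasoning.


Split 'mailbox' into 'mail' + 'box'. The first part is 'mail'.

mail


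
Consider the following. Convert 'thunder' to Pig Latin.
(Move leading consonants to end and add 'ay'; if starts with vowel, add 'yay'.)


'thunder': move consonant cluster 'th' to end and add 'ay': 'underthay'.

underthay


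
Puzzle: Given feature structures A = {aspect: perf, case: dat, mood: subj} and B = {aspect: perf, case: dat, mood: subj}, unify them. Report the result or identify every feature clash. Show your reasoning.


Compare features:
aspect: A=perf vs B=perf -> unified: perf
case: A=dat vs B=dat -> unified: dat
mood: A=subj vs B=subj -> unified: subj
No clashes found.

Unified: {aspect: perf, case: dat, mood: subj}


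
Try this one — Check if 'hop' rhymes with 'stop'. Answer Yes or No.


Rime (stressed vowel + following sounds) of 'hop': -op = /ɒp/
Rime of 'stop': -op = /ɒp/
/ɒp/ and /ɒp/ are the same ending sound, so the words rhyme.

Yes


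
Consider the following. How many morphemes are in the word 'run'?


Decomposition: run (free morpheme) = 1 morpheme(s)

1 morphemes


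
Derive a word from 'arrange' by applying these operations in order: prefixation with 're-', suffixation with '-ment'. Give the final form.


Step 1: Add prefix 're-' to 'arrange' = 'rearrange'
Step 2: Add suffix '-ment' to 'rearrange' = 'rearrangement'

rearrangement


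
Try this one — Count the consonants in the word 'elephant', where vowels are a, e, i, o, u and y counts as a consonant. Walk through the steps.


Consonants in 'elephant': l, p, h, n, t = 5 consonants.

5


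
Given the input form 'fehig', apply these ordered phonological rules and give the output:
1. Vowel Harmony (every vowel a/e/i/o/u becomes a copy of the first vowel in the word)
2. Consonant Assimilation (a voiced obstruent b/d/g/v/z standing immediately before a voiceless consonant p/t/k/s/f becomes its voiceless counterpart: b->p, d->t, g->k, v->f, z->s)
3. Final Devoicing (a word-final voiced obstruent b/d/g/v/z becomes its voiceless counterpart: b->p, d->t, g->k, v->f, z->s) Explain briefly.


Starting form: 'fehig'
Rule 1: Vowel Harmony: all vowels become 'e' (matching first vowel). 'fehig' -> 'feheg'
Rule 2: Consonant Assimilation: no voiced obstruent (b/d/g/v/z) stands immediately before a voiceless consonant (p/t/k/s/f). No change.
Rule 3: Final Devoicing: word-final voiced obstruent 'g' becomes voiceless 'k'. 'feheg' -> 'fehek'
Final form: 'fehek'

fehek


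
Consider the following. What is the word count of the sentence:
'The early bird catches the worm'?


Split into words: The | early | bird | catches | the | worm = 6 words.

6


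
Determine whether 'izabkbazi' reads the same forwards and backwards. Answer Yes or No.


Forward: 'izabkbazi'
Reversed: 'izabkbazi'
They are identical.

Yes


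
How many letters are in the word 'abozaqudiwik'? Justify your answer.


Spell out 'abozaqudiwik' and number each letter: a(1), b(2), o(3), z(4), a(5), q(6), u(7), d(8), i(9), w(10), i(11), k(12). Total: 12 letters.

12


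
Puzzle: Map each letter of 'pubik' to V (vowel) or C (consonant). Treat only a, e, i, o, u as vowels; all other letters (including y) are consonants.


Letter mapping: p = C, u = V, b = C, i = V, k = C.

CVCVC


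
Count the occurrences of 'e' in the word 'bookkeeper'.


Letter 'e' in 'bookkeeper': found at position(s) 6, 7, 9 = 3 occurrence(s).

3


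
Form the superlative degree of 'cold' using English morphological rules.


Apply superlative formation (add -est): 'cold' -> 'coldest'.

coldest


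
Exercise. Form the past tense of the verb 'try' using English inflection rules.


Apply rule: Change -y to -ied. 'try' becomes 'tried'.

tried


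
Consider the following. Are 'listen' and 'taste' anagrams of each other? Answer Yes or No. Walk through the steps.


Sorted letters of 'listen': 'eilnst'
Sorted letters of 'taste': 'aestt'
They do not match.

No


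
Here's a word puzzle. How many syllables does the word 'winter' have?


Break 'winter' into syllables: win-ter -> win | ter = 2 syllables

2 syllables


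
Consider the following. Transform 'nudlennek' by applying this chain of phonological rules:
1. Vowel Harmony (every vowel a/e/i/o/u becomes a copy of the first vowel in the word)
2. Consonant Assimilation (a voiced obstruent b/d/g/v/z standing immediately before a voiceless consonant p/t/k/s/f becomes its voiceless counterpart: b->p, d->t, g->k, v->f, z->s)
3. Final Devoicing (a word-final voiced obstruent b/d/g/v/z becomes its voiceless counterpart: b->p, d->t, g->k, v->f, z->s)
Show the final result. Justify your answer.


Starting form: 'nudlennek'
Rule 1: Vowel Harmony: all vowels become 'u' (matching first vowel). 'nudlennek' -> 'nudlunnuk'
Rule 2: Consonant Assimilation: no voiced obstruent (b/d/g/v/z) stands immediately before a voiceless consonant (p/t/k/s/f). No change.
Rule 3: Final Devoicing: final consonant 'k' is not one of the voiced obstruents b/d/g/v/z. No change.
Final form: 'nudlunnuk'

nudlunnuk


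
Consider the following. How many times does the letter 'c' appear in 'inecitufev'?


Letter 'c' in 'inecitufev': found at position(s) 4 = 1 occurrence(s).

1


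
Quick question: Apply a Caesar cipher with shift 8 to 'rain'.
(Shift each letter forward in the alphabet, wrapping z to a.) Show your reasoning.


Shift each letter by 8: r -> z, a -> i, i -> q, n -> v. Result: 'ziqv'.

ziqv


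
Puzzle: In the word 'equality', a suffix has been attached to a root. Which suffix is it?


The word 'equality' = 'equal' (root) + '-ity' (suffix). The suffix is '-ity'.

ity


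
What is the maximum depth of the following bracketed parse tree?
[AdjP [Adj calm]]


Count bracket nesting levels:
'[' at pos 0: depth = 1
'[' at pos 6: depth = 2
Maximum depth reached: 2

2


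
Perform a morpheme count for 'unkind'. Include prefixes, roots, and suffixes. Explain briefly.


Decomposition: un- (prefix) + kind (root) = 2 morpheme(s)

2 morphemes


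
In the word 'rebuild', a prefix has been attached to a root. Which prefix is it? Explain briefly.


The word 'rebuild' = 're' (prefix) + 'build' (root). The prefix is 're'.

re


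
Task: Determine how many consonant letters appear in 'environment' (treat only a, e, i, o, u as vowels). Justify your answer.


Consonants in 'environment': n, v, r, n, m, n, t = 7 consonants.

7


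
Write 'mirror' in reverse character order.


Reverse 'mirror' character by character: 'rorrim'.

rorrim


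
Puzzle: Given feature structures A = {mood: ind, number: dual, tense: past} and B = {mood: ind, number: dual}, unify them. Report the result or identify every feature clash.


Compare features:
mood: A=ind vs B=ind -> unified: ind
number: A=dual vs B=dual -> unified: dual
tense: A=past vs B=_ -> unified: past
No clashes found.

Unified: {mood: ind, number: dual, tense: past}


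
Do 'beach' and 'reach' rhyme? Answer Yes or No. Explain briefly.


Rime (stressed vowel + following sounds) of 'beach': -each = /iːtʃ/
Rime of 'reach': -each = /iːtʃ/
/iːtʃ/ and /iːtʃ/ are the same ending sound, so the words rhyme.

Yes


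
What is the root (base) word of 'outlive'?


Remove prefix 'out' from 'outlive' to get root 'live'.

live


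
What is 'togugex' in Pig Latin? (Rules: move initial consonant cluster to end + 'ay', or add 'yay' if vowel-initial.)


'togugex': move consonant cluster 't' to end and add 'ay': 'ogugextay'.

ogugextay


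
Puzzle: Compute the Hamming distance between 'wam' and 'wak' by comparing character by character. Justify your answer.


Alignment:
Position 1: 'w' vs 'w' = match
Position 2: 'a' vs 'a' = match
Position 3: 'm' vs 'k' = DIFFER
Total differences: 1

1


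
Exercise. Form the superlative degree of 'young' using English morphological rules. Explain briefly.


Apply superlative formation (add -est): 'young' -> 'youngest'.

youngest


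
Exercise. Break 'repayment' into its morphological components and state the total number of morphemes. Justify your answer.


Step 1: Identify prefix: 're' (meaning: again)
Step 2: Identify root: 'pay'
Step 3: Identify suffix(es): 'ment'
Decomposition: re- (prefix: again) + pay (root) + -ment (suffix: action/result)
Total morphemes: 3

3 morphemes (re- (prefix: again) + pay (root) + -ment (suffix: action/result))


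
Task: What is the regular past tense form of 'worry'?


Apply rule: Change -y to -ied. 'worry' becomes 'worried'.

worried


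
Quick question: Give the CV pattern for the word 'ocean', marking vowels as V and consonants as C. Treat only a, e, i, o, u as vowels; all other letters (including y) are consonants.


Letter mapping: o = V, c = C, e = V, a = V, n = C.

VCVVC


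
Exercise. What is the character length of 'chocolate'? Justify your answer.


Spell out 'chocolate' and number each letter: c(1), h(2), o(3), c(4), o(5), l(6), a(7), t(8), e(9). Total: 9 letters.

9


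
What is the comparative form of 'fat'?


Apply comparative formation (double final consonant, add -er): 'fat' -> 'fatter'.

fatter


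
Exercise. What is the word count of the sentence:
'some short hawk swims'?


Split into words: some | short | hawk | swims = 4 words.

4


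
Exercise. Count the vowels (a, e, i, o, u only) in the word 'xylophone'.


Vowels in 'xylophone': o, o, e = 3 vowels.

3


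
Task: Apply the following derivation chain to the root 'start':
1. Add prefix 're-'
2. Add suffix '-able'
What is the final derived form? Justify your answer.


Step 1: Add prefix 're-' to 'start' = 'restart'
Step 2: Add suffix '-able' to 'restart' = 'restartable'

restartable


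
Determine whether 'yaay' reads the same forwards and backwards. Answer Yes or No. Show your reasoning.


Forward: 'yaay'
Reversed: 'yaay'
They are identical.

Yes


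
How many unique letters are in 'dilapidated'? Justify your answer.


Unique letters in 'dilapidated': {a, d, e, i, l, p, t} = 7 distinct letters.

7


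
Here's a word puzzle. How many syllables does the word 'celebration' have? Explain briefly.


Break 'celebration' into syllables: cel-e-bra-tion -> cel | e | bra | tion = 4 syllables

4 syllables


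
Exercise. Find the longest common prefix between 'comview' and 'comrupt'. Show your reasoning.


Compare from the start: 3 characters match: 'com'. Mismatch at position 4: 'v' vs 'r'.

com


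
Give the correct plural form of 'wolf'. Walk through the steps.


Apply rule: Change -f to -ves. 'wolf' becomes 'wolves'.

wolves


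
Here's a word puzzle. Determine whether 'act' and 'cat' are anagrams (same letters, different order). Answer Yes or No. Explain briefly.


Sorted letters of 'act': 'act'
Sorted letters of 'cat': 'act'
They match.

Yes


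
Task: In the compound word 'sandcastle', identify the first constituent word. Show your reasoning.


Split 'sandcastle' into 'sand' + 'castle'. The first part is 'sand'.

sand


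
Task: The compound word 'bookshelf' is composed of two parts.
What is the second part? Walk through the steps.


Split 'bookshelf' into 'book' + 'shelf'. The second part is 'shelf'.

shelf
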